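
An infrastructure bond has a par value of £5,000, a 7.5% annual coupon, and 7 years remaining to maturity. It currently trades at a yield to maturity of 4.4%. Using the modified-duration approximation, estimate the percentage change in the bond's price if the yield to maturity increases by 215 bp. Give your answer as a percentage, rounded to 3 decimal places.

Periodic yield y = 0.044. Modified duration first:
  t   CF        PV=CF/(1+0.044)^t    t·PV
  1       375.00       359.1954       359.1954
  2       375.00       344.0569       688.1138
  3       375.00       329.5564       988.6692
  4       375.00       315.6671     1,262.6683
  5       375.00       302.3631     1,511.8154
  6       375.00       289.6198     1,737.7189
  7     5,375.00     3,976.2619    27,833.8330
  Σ                  5,916.7206    34,382.0141
P = 5,916.7206; D_Mac = 5.81099 yrs; D_mod = 5.81099/(1+0.044) = 5.56608 yrs.
ΔP/P ≈ -D_mod · Δy = -5.56608 × (+0.0215) = -0.119671 = -11.9671%.

-11.967%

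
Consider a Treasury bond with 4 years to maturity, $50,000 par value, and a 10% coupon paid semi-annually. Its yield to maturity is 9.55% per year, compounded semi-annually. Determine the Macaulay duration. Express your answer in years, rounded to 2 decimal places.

Periodic yield y = 0.04775. Discount each cash flow and weight by its period:
  t   CF        PV=CF/(1+0.04775)^t    t·PV
  1     2,500.00     2,386.0654     2,386.0654
  2     2,500.00     2,277.3232     4,554.6464
  3     2,500.00     2,173.5368     6,520.6104
  4     2,500.00     2,074.4804     8,297.9215
  5     2,500.00     1,979.9383     9,899.6916
  6     2,500.00     1,889.7049    11,338.2295
  7     2,500.00     1,803.5838    12,625.0865
  8    52,500.00    36,149.1381   289,193.1051
  Σ                 50,733.7709   344,815.3564
Price P = Σ PV = 50,733.7709.
Macaulay duration = Σ(t·PV) / P = 344,815.3564 / 50,733.7709 = 6.79656 half-year periods.
In years: 6.79656 / 2 = 3.39828 years.

3.40 years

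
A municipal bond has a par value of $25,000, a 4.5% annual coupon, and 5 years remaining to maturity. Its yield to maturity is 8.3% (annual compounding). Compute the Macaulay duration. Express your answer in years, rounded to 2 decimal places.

4.55 years

Periodic yield y = 0.083. Discount each cash flow and weight by its year:
  t   CF        PV=CF/(1+0.083)^t    t·PV
  1     1,125.00     1,038.7812     1,038.7812
  2     1,125.00       959.1700     1,918.3401
  3     1,125.00       885.6602     2,656.9807
  4     1,125.00       817.7842     3,271.1367
  5    26,125.00    17,535.3329    87,676.6647
  Σ                 21,236.7286    96,561.9033
Price P = Σ PV = 21,236.7286.
Macaulay duration = Σ(t·PV) / P = 96,561.9033 / 21,236.7286 = 4.54693 years.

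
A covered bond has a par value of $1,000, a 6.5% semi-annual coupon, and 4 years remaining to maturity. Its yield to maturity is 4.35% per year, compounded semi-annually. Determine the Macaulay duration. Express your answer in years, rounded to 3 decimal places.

Periodic yield y = 0.02175. Discount each cash flow and weight by its period:
  t   CF        PV=CF/(1+0.02175)^t    t·PV
  1        32.50        31.8082        31.8082
  2        32.50        31.1311        62.2621
  3        32.50        30.4684        91.4052
  4        32.50        29.8198       119.2792
  5        32.50        29.1850       145.9251
  6        32.50        28.5638       171.3826
  7        32.50        27.9557       195.6901
  8     1,032.50       869.2264     6,953.8109
  Σ                  1,078.1583     7,771.5634
Price P = Σ PV = 1,078.1583.
Macaulay duration = Σ(t·PV) / P = 7,771.5634 / 1,078.1583 = 7.20818 half-year periods.
In years: 7.20818 / 2 = 3.60409 years.

3.604 years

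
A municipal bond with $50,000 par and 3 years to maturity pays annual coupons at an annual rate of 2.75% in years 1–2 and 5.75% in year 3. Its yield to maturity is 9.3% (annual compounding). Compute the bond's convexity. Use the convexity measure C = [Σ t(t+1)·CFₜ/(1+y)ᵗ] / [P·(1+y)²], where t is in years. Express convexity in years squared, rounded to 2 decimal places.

With y = 0.093:
  t   CF        PV=CF/(1+0.093)^t    t·PV        t(t+1)·PV
  1     1,375.00     1,258.0055     1,258.0055       2,516.0110
  2     1,375.00     1,150.9657     2,301.9314       6,905.7941
  3    52,875.00    40,493.9269   121,481.7807     485,927.1228
  Σ                 42,902.8981   125,041.7176     495,348.9279
P = 42,902.8981.
Convexity = Σ t(t+1)·PV / [P·(1+y)²] = 495,348.9279 / (42,902.8981 × 1.194649) = 9.66461.

9.66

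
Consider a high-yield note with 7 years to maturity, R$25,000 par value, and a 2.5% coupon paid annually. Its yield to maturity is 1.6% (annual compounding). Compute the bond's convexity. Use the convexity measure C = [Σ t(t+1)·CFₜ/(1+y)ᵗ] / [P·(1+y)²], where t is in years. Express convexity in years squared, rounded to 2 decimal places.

With y = 0.016:
  t   CF        PV=CF/(1+0.016)^t    t·PV        t(t+1)·PV
  1       625.00       615.1575       615.1575       1,230.3150
  2       625.00       605.4700     1,210.9399       3,632.8198
  3       625.00       595.9350     1,787.8050       7,151.2200
  4       625.00       586.5502     2,346.2008      11,731.0040
  5       625.00       577.3132     2,886.5659      17,319.3956
  6       625.00       568.2216     3,409.3298      23,865.3089
  7    25,625.00    22,930.2040   160,511.4280   1,284,091.4239
  Σ                 26,478.8515   172,767.4270   1,349,021.4871
P = 26,478.8515.
Convexity = Σ t(t+1)·PV / [P·(1+y)²] = 1,349,021.4871 / (26,478.8515 × 1.032256) = 49.35513.

49.36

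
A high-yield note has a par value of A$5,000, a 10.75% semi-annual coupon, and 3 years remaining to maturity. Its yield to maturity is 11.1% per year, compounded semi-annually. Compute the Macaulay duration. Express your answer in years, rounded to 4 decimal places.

2.6407 years

Periodic yield y = 0.0555. Discount each cash flow and weight by its period:
  t   CF        PV=CF/(1+0.0555)^t    t·PV
  1       268.75       254.6187       254.6187
  2       268.75       241.2304       482.4608
  3       268.75       228.5461       685.6382
  4       268.75       216.5287       866.1149
  5       268.75       205.1433     1,025.7164
  6     5,268.75     3,810.2912    22,861.7471
  Σ                  4,956.3583    26,176.2960
Price P = Σ PV = 4,956.3583.
Macaulay duration = Σ(t·PV) / P = 26,176.2960 / 4,956.3583 = 5.28136 half-year periods.
In years: 5.28136 / 2 = 2.64068 years.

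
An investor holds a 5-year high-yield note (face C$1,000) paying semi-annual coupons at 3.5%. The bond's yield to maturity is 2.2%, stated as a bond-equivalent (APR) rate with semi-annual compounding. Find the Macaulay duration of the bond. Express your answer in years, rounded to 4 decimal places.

4.6435 years

Periodic yield y = 0.011. Discount each cash flow and weight by its period:
  t   CF        PV=CF/(1+0.011)^t    t·PV
  1        17.50        17.3096        17.3096
  2        17.50        17.1213        34.2425
  3        17.50        16.9350        50.8049
  4        17.50        16.7507        67.0029
  5        17.50        16.5685        82.8423
  6        17.50        16.3882        98.3292
  7        17.50        16.2099       113.4692
  8        17.50        16.0335       128.2681
  9        17.50        15.8591       142.7316
  10    1,017.50       912.0589     9,120.5885
  Σ                  1,061.2345     9,855.5889
Price P = Σ PV = 1,061.2345.
Macaulay duration = Σ(t·PV) / P = 9,855.5889 / 1,061.2345 = 9.28691 half-year periods.
In years: 9.28691 / 2 = 4.64345 years.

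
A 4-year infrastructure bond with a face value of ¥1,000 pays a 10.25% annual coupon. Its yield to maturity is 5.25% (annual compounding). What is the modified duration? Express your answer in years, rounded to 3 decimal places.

3.344 years

Periodic yield y = 0.0525. First find Macaulay duration:
  t   CF        PV=CF/(1+0.0525)^t    t·PV
  1       102.50        97.3872        97.3872
  2       102.50        92.5294       185.0588
  3       102.50        87.9139       263.7417
  4     1,102.50       898.4423     3,593.7691
  Σ                  1,176.2727     4,139.9567
P = 1,176.2727; Macaulay duration = 4,139.9567 / 1,176.2727 = 3.51956 years.
Modified duration = D_Mac / (1 + y) = 3.51956 / 1.0525 = 3.34400 years.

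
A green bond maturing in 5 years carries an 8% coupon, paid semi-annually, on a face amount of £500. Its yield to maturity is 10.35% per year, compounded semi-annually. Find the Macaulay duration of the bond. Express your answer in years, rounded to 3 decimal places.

Periodic yield y = 0.05175. Discount each cash flow and weight by its period:
  t   CF        PV=CF/(1+0.05175)^t    t·PV
  1        20.00        19.0159        19.0159
  2        20.00        18.0803        36.1605
  3        20.00        17.1907        51.5720
  4        20.00        16.3448        65.3792
  5        20.00        15.5406        77.7029
  6        20.00        14.7759        88.6556
  7        20.00        14.0489        98.3423
  8        20.00        13.3576       106.8611
  9        20.00        12.7004       114.3036
  10      520.00       313.9628     3,139.6276
  Σ                    455.0179     3,797.6208
Price P = Σ PV = 455.0179.
Macaulay duration = Σ(t·PV) / P = 3,797.6208 / 455.0179 = 8.34609 half-year periods.
In years: 8.34609 / 2 = 4.17305 years.

4.173 years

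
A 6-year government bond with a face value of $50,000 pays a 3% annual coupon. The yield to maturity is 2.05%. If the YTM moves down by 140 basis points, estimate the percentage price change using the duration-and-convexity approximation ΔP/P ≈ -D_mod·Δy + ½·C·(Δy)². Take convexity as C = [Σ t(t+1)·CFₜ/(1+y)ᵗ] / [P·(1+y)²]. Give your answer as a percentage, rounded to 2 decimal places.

+8.03%

With y = 0.0205:
  t   CF        PV=CF/(1+0.0205)^t    t·PV        t(t+1)·PV
  1     1,500.00     1,469.8677     1,469.8677       2,939.7354
  2     1,500.00     1,440.3407     2,880.6815       8,642.0444
  3     1,500.00     1,411.4069     4,234.2207      16,936.8826
  4     1,500.00     1,383.0543     5,532.2171      27,661.0855
  5     1,500.00     1,355.2712     6,776.3561      40,658.1364
  6    51,500.00    45,596.2551   273,577.5306   1,915,042.7140
  Σ                 52,656.1959   294,470.8736   2,011,880.5983
P = 52,656.1959; D_Mac = 5.59233 yrs; D_mod = 5.47999 yrs; C = 36.68823.
Duration effect: -5.47999 × (-0.014) = +0.076720
Convexity effect: 0.5 × 36.68823 × (-0.014)² = +0.0035954
ΔP/P ≈ +0.076720 + 0.0035954 = +0.080315 = +8.0315%.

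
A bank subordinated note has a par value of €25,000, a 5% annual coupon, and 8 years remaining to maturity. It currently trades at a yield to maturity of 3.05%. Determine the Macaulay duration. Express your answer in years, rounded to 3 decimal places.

6.873 years

Periodic yield y = 0.0305. Discount each cash flow and weight by its year:
  t   CF        PV=CF/(1+0.0305)^t    t·PV
  1     1,250.00     1,213.0034     1,213.0034
  2     1,250.00     1,177.1018     2,354.2036
  3     1,250.00     1,142.2628     3,426.7883
  4     1,250.00     1,108.4549     4,433.8196
  5     1,250.00     1,075.6476     5,378.2382
  6     1,250.00     1,043.8114     6,262.8684
  7     1,250.00     1,012.9174     7,090.4219
  8    26,250.00    20,641.6942   165,133.5532
  Σ                 28,414.8935   195,292.8967
Price P = Σ PV = 28,414.8935.
Macaulay duration = Σ(t·PV) / P = 195,292.8967 / 28,414.8935 = 6.87291 years.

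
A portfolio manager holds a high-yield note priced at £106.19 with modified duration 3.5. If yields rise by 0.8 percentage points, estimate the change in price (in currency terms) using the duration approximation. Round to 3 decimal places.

-£2.973

Duration approximation: ΔP/P ≈ -D_mod · Δy = -3.5 × (+0.008) = -0.028000.
ΔP ≈ 106.19 × (-0.028000) = -2.97332.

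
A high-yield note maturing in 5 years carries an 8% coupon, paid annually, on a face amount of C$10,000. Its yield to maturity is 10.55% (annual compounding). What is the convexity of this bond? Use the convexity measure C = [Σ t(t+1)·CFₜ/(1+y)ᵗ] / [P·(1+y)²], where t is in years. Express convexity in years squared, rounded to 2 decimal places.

19.85

With y = 0.1055:
  t   CF        PV=CF/(1+0.1055)^t    t·PV        t(t+1)·PV
  1       800.00       723.6545       723.6545       1,447.3089
  2       800.00       654.5947     1,309.1894       3,927.5683
  3       800.00       592.1255     1,776.3764       7,105.5057
  4       800.00       535.6178     2,142.4712      10,712.3560
  5    10,800.00     6,540.7872    32,703.9361     196,223.6165
  Σ                  9,046.7797    38,655.6276     219,416.3553
P = 9,046.7797.
Convexity = Σ t(t+1)·PV / [P·(1+y)²] = 219,416.3553 / (9,046.7797 × 1.222130) = 19.84529.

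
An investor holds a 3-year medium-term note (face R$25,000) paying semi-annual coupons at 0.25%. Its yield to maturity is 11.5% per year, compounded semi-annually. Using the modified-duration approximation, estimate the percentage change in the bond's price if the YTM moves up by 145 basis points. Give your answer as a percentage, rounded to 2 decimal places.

-4.10%

Periodic yield y = 0.0575. Modified duration first:
  t   CF        PV=CF/(1+0.0575)^t    t·PV
  1        31.25        29.5508        29.5508
  2        31.25        27.9440        55.8881
  3        31.25        26.4246        79.2739
  4        31.25        24.9878        99.9513
  5        31.25        23.6292       118.1458
  6    25,031.25    17,897.8260   107,386.9560
  Σ                 18,030.3625   107,769.7658
P = 18,030.3625; D_Mac = 5.97713 half-year periods = 2.98856 yrs; D_mod = 2.98856/(1+0.0575) = 2.82606 yrs.
ΔP/P ≈ -D_mod · Δy = -2.82606 × (+0.0145) = -0.040978 = -4.0978%.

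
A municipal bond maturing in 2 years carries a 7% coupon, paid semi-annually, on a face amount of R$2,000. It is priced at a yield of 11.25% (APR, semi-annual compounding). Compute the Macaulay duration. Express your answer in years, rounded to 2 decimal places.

Periodic yield y = 0.05625. Discount each cash flow and weight by its period:
  t   CF        PV=CF/(1+0.05625)^t    t·PV
  1        70.00        66.2722        66.2722
  2        70.00        62.7429       125.4858
  3        70.00        59.4016       178.2047
  4     2,070.00     1,663.0429     6,652.1717
  Σ                  1,851.4596     7,022.1344
Price P = Σ PV = 1,851.4596.
Macaulay duration = Σ(t·PV) / P = 7,022.1344 / 1,851.4596 = 3.79276 half-year periods.
In years: 3.79276 / 2 = 1.89638 years.

1.90 years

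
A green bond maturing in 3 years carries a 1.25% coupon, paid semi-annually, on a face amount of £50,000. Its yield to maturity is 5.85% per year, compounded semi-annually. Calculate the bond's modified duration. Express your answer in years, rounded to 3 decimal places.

2.866 years

Periodic yield y = 0.02925. First find Macaulay duration:
  t   CF        PV=CF/(1+0.02925)^t    t·PV
  1       312.50       303.6191       303.6191
  2       312.50       294.9907       589.9813
  3       312.50       286.6074       859.8222
  4       312.50       278.4624     1,113.8495
  5       312.50       270.5488     1,352.7441
  6    50,312.50    42,320.4857   253,922.9144
  Σ                 43,754.7141   258,142.9307
P = 43,754.7141; Macaulay duration = 258,142.9307 / 43,754.7141 = 5.89977 half-year periods = 2.94989 years.
Modified duration = D_Mac / (1 + y) = 2.94989 / 1.02925 = 2.86605 years.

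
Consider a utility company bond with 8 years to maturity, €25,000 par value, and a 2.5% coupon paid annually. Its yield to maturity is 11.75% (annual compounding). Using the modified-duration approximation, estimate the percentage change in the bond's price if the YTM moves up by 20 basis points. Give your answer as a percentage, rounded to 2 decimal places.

-1.26%

Periodic yield y = 0.1175. Modified duration first:
  t   CF        PV=CF/(1+0.1175)^t    t·PV
  1       625.00       559.2841       559.2841
  2       625.00       500.4780     1,000.9559
  3       625.00       447.8550     1,343.5650
  4       625.00       400.7651     1,603.0604
  5       625.00       358.6265     1,793.1324
  6       625.00       320.9186     1,925.5113
  7       625.00       287.1754     2,010.2281
  8    25,625.00    10,536.1906    84,289.5250
  Σ                 13,411.2933    94,525.2623
P = 13,411.2933; D_Mac = 7.04818 yrs; D_mod = 7.04818/(1+0.1175) = 6.30710 yrs.
ΔP/P ≈ -D_mod · Δy = -6.30710 × (+0.002) = -0.012614 = -1.2614%.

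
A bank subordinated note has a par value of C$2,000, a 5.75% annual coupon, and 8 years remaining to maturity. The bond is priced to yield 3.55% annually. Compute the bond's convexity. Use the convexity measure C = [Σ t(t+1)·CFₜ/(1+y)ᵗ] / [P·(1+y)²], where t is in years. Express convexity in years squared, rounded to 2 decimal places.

With y = 0.0355:
  t   CF        PV=CF/(1+0.0355)^t    t·PV        t(t+1)·PV
  1       115.00       111.0575       111.0575         222.1149
  2       115.00       107.2501       214.5002         643.5005
  3       115.00       103.5732       310.7197       1,242.8788
  4       115.00       100.0224       400.0897       2,000.4487
  5       115.00        96.5934       482.9669       2,897.8011
  6       115.00        93.2819       559.6912       3,917.8383
  7       115.00        90.0839       630.5872       5,044.6977
  8     2,115.00     1,599.9615    12,799.6924     115,197.2316
  Σ                  2,301.8239    15,509.3047     131,166.5117
P = 2,301.8239.
Convexity = Σ t(t+1)·PV / [P·(1+y)²] = 131,166.5117 / (2,301.8239 × 1.072260) = 53.14356.

53.14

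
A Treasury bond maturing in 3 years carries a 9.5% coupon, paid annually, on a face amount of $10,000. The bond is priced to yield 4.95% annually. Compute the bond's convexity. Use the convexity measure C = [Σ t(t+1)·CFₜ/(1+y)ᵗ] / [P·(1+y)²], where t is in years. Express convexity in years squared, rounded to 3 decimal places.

With y = 0.0495:
  t   CF        PV=CF/(1+0.0495)^t    t·PV        t(t+1)·PV
  1       950.00       905.1929       905.1929       1,810.3859
  2       950.00       862.4992     1,724.9985       5,174.9954
  3    10,950.00     9,472.5475    28,417.6424     113,670.5697
  Σ                 11,240.2397    31,047.8338     120,655.9510
P = 11,240.2397.
Convexity = Σ t(t+1)·PV / [P·(1+y)²] = 120,655.9510 / (11,240.2397 × 1.101450) = 9.74559.

9.746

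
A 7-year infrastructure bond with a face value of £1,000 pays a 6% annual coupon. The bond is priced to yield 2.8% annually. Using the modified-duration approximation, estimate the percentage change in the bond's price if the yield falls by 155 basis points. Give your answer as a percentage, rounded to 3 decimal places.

Periodic yield y = 0.028. Modified duration first:
  t   CF        PV=CF/(1+0.028)^t    t·PV
  1        60.00        58.3658        58.3658
  2        60.00        56.7760       113.5521
  3        60.00        55.2296       165.6888
  4        60.00        53.7253       214.9012
  5        60.00        52.2620       261.3098
  6        60.00        50.8385       305.0309
  7     1,060.00       873.6834     6,115.7835
  Σ                  1,200.8805     7,234.6320
P = 1,200.8805; D_Mac = 6.02444 yrs; D_mod = 6.02444/(1+0.028) = 5.86035 yrs.
ΔP/P ≈ -D_mod · Δy = -5.86035 × (-0.0155) = +0.090835 = +9.0835%.

+9.084%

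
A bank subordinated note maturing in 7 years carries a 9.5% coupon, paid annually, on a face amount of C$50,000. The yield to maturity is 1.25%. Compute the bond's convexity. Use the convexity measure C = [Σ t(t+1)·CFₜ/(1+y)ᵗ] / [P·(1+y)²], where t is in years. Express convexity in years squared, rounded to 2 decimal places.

41.70

With y = 0.0125:
  t   CF        PV=CF/(1+0.0125)^t    t·PV        t(t+1)·PV
  1     4,750.00     4,691.3580     4,691.3580       9,382.7160
  2     4,750.00     4,633.4400     9,266.8800      27,800.6401
  3     4,750.00     4,576.2371    13,728.7112      54,914.8447
  4     4,750.00     4,519.7403    18,078.9612      90,394.8061
  5     4,750.00     4,463.9410    22,319.7052     133,918.2313
  6     4,750.00     4,408.8307    26,452.9840     185,170.8878
  7    54,750.00    50,190.1970   351,331.3790   2,810,651.0319
  Σ                 77,483.7441   445,869.9787   3,312,233.1581
P = 77,483.7441.
Convexity = Σ t(t+1)·PV / [P·(1+y)²] = 3,312,233.1581 / (77,483.7441 × 1.025156) = 41.69848.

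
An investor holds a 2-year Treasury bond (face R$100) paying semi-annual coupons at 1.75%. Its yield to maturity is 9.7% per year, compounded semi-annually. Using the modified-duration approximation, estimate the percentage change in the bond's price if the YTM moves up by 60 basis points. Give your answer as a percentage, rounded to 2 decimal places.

-1.13%

Periodic yield y = 0.0485. Modified duration first:
  t   CF        PV=CF/(1+0.0485)^t    t·PV
  1        0.875         0.8345         0.8345
  2        0.875         0.7959         1.5918
  3        0.875         0.7591         2.2773
  4      100.875        83.4660       333.8642
  Σ                     85.8556       338.5679
P = 85.8556; D_Mac = 3.94346 half-year periods = 1.97173 yrs; D_mod = 1.97173/(1+0.0485) = 1.88052 yrs.
ΔP/P ≈ -D_mod · Δy = -1.88052 × (+0.006) = -0.011283 = -1.1283%.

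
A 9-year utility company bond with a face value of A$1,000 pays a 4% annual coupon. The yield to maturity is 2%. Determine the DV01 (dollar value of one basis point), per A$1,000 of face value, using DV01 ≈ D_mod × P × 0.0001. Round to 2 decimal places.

Periodic yield y = 0.02.
  t   CF        PV=CF/(1+0.02)^t    t·PV
  1        40.00        39.2157        39.2157
  2        40.00        38.4468        76.8935
  3        40.00        37.6929       113.0787
  4        40.00        36.9538       147.8153
  5        40.00        36.2292       181.1462
  6        40.00        35.5189       213.1131
  7        40.00        34.8224       243.7569
  8        40.00        34.1396       273.1169
  9     1,040.00       870.2255     7,832.0293
  Σ                  1,163.2447     9,120.1655
P = 1,163.2447; D_Mac = 7.84028 yrs; D_mod = 7.68655 yrs.
DV01 ≈ 7.68655 × 1,163.2447 × 0.0001 = 0.894134.

A$0.89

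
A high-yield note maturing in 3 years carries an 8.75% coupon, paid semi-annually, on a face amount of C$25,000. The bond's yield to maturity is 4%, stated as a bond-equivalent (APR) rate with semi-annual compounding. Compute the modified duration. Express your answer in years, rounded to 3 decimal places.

2.670 years

Periodic yield y = 0.02. First find Macaulay duration:
  t   CF        PV=CF/(1+0.02)^t    t·PV
  1     1,093.75     1,072.3039     1,072.3039
  2     1,093.75     1,051.2784     2,102.5567
  3     1,093.75     1,030.6651     3,091.9952
  4     1,093.75     1,010.4559     4,041.8237
  5     1,093.75       990.6431     4,953.2154
  6    26,093.75    23,170.5033   139,023.0195
  Σ                 28,325.8496   154,284.9144
P = 28,325.8496; Macaulay duration = 154,284.9144 / 28,325.8496 = 5.44679 half-year periods = 2.72339 years.
Modified duration = D_Mac / (1 + y) = 2.72339 / 1.02 = 2.66999 years.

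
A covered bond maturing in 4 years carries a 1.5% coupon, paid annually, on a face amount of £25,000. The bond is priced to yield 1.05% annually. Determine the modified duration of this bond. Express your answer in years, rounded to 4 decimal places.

Periodic yield y = 0.0105. First find Macaulay duration:
  t   CF        PV=CF/(1+0.0105)^t    t·PV
  1       375.00       371.1034       371.1034
  2       375.00       367.2473       734.4946
  3       375.00       363.4313     1,090.2939
  4    25,375.00    24,336.6491    97,346.5962
  Σ                 25,438.4311    99,542.4882
P = 25,438.4311; Macaulay duration = 99,542.4882 / 25,438.4311 = 3.91307 years.
Modified duration = D_Mac / (1 + y) = 3.91307 / 1.0105 = 3.87241 years.

3.8724 years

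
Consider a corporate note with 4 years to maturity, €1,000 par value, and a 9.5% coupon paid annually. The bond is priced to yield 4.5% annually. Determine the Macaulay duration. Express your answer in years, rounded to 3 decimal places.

Periodic yield y = 0.045. Discount each cash flow and weight by its year:
  t   CF        PV=CF/(1+0.045)^t    t·PV
  1        95.00        90.9091        90.9091
  2        95.00        86.9943       173.9887
  3        95.00        83.2482       249.7445
  4     1,095.00       918.2247     3,672.8987
  Σ                  1,179.3763     4,187.5410
Price P = Σ PV = 1,179.3763.
Macaulay duration = Σ(t·PV) / P = 4,187.5410 / 1,179.3763 = 3.55064 years.

3.551 years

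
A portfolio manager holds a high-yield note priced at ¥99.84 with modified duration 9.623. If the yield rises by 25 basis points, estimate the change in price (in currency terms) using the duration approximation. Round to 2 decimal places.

Duration approximation: ΔP/P ≈ -D_mod · Δy = -9.623 × (+0.0025) = -0.0240575.
ΔP ≈ 99.84 × (-0.0240575) = -2.4019008.

-¥2.40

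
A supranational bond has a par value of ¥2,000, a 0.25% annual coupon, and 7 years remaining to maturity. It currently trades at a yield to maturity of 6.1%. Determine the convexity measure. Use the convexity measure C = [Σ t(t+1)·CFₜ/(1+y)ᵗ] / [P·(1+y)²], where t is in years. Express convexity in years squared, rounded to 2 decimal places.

With y = 0.061:
  t   CF        PV=CF/(1+0.061)^t    t·PV        t(t+1)·PV
  1         5.00         4.7125         4.7125           9.4251
  2         5.00         4.4416         8.8832          26.6496
  3         5.00         4.1862        12.5587          50.2348
  4         5.00         3.9456        15.7822          78.9112
  5         5.00         3.7187        18.5936         111.5615
  6         5.00         3.5049        21.0295         147.2065
  7     2,005.00     1,324.6669     9,272.6684      74,181.3473
  Σ                  1,349.1765     9,354.2282      74,605.3359
P = 1,349.1765.
Convexity = Σ t(t+1)·PV / [P·(1+y)²] = 74,605.3359 / (1,349.1765 × 1.125721) = 49.12136.

49.12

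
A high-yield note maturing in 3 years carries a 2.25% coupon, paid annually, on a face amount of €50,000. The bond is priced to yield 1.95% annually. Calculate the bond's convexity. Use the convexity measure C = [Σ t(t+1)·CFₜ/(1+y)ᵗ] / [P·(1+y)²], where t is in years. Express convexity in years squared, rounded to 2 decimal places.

With y = 0.0195:
  t   CF        PV=CF/(1+0.0195)^t    t·PV        t(t+1)·PV
  1     1,125.00     1,103.4821     1,103.4821       2,206.9642
  2     1,125.00     1,082.3758     2,164.7515       6,494.2546
  3    51,125.00    48,247.1463   144,741.4388     578,965.7552
  Σ                 50,433.0041   148,009.6724     587,666.9740
P = 50,433.0041.
Convexity = Σ t(t+1)·PV / [P·(1+y)²] = 587,666.9740 / (50,433.0041 × 1.039380) = 11.21094.

11.21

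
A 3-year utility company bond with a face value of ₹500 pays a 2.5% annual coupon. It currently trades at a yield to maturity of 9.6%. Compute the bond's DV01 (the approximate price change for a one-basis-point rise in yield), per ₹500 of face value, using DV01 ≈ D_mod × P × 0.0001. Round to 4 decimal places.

Periodic yield y = 0.096.
  t   CF        PV=CF/(1+0.096)^t    t·PV
  1        12.50        11.4051        11.4051
  2        12.50        10.4061        20.8122
  3       512.50       389.2801     1,167.8403
  Σ                    411.0913     1,200.0577
P = 411.0913; D_Mac = 2.91920 yrs; D_mod = 2.66350 yrs.
DV01 ≈ 2.66350 × 411.0913 × 0.0001 = 0.109494.

₹0.1095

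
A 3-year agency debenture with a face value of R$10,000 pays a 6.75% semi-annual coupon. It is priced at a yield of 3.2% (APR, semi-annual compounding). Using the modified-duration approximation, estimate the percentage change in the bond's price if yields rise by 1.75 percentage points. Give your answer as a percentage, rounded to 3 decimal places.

Periodic yield y = 0.016. Modified duration first:
  t   CF        PV=CF/(1+0.016)^t    t·PV
  1       337.50       332.1850       332.1850
  2       337.50       326.9538       653.9076
  3       337.50       321.8049       965.4147
  4       337.50       316.7371     1,266.9484
  5       337.50       311.7491     1,558.7456
  6    10,337.50     9,398.3859    56,390.3156
  Σ                 11,007.8159    61,167.5169
P = 11,007.8159; D_Mac = 5.55674 half-year periods = 2.77837 yrs; D_mod = 2.77837/(1+0.016) = 2.73461 yrs.
ΔP/P ≈ -D_mod · Δy = -2.73461 × (+0.0175) = -0.047856 = -4.7856%.

-4.786%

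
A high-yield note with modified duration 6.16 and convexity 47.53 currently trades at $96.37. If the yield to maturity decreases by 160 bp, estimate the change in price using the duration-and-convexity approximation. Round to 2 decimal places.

+$10.08

Duration effect: -D_mod·Δy = -6.16 × (-0.016) = +0.098560
Convexity effect: ½·C·(Δy)² = 0.5 × 47.53 × (-0.016)² = +0.00608384
ΔP/P ≈ +0.098560 + 0.00608384 = +0.10464384
ΔP ≈ 96.37 × (+0.10464384) = +10.0845268608.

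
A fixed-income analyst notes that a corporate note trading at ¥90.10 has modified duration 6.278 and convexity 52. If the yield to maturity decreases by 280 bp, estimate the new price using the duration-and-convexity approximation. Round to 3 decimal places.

Duration effect: -D_mod·Δy = -6.278 × (-0.028) = +0.175784
Convexity effect: ½·C·(Δy)² = 0.5 × 52 × (-0.028)² = +0.0203840
ΔP/P ≈ +0.175784 + 0.0203840 = +0.196168
New price ≈ 90.10 × (1 + 0.196168) = 107.7747368.

¥107.775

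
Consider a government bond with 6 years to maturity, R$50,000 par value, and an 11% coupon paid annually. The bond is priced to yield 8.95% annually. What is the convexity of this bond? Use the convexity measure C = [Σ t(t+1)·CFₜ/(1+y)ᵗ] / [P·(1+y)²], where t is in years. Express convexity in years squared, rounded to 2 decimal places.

25.74

With y = 0.0895:
  t   CF        PV=CF/(1+0.0895)^t    t·PV        t(t+1)·PV
  1     5,500.00     5,048.1872     5,048.1872      10,096.3745
  2     5,500.00     4,633.4899     9,266.9798      27,800.9394
  3     5,500.00     4,252.8590    12,758.5770      51,034.3082
  4     5,500.00     3,903.4961    15,613.9844      78,069.9222
  5     5,500.00     3,582.8326    17,914.1630     107,484.9779
  6    55,500.00    33,184.0643   199,104.3855   1,393,730.6987
  Σ                 54,604.9291   259,706.2770   1,668,217.2208
P = 54,604.9291.
Convexity = Σ t(t+1)·PV / [P·(1+y)²] = 1,668,217.2208 / (54,604.9291 × 1.187010) = 25.73750.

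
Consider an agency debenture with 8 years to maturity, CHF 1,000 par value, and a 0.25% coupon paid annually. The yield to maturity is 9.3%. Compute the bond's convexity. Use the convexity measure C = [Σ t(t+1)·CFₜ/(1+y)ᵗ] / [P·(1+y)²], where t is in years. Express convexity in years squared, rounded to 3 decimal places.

59.212

With y = 0.093:
  t   CF        PV=CF/(1+0.093)^t    t·PV        t(t+1)·PV
  1         2.50         2.2873         2.2873           4.5746
  2         2.50         2.0927         4.1853          12.5560
  3         2.50         1.9146         5.7438          22.9753
  4         2.50         1.7517         7.0068          35.0340
  5         2.50         1.6027         8.0133          48.0796
  6         2.50         1.4663         8.7977          61.5841
  7         2.50         1.3415         9.3907          75.1254
  8     1,002.50       492.1790     3,937.4321      35,436.8885
  Σ                    504.6357     3,982.8569      35,696.8173
P = 504.6357.
Convexity = Σ t(t+1)·PV / [P·(1+y)²] = 35,696.8173 / (504.6357 × 1.194649) = 59.21220.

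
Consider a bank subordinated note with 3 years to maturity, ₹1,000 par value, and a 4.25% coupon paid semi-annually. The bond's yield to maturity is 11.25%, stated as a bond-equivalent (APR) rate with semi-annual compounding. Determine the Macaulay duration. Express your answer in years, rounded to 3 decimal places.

2.830 years

Periodic yield y = 0.05625. Discount each cash flow and weight by its period:
  t   CF        PV=CF/(1+0.05625)^t    t·PV
  1        21.25        20.1183        20.1183
  2        21.25        19.0470        38.0939
  3        21.25        18.0326        54.0979
  4        21.25        17.0723        68.2892
  5        21.25        16.1631        80.8156
  6     1,021.25       735.4137     4,412.4824
  Σ                    825.8471     4,673.8973
Price P = Σ PV = 825.8471.
Macaulay duration = Σ(t·PV) / P = 4,673.8973 / 825.8471 = 5.65952 half-year periods.
In years: 5.65952 / 2 = 2.82976 years.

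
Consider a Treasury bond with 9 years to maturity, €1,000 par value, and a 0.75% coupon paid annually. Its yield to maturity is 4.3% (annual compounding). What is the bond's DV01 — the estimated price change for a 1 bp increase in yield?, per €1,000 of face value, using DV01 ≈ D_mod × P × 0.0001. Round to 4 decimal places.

€0.6156

Periodic yield y = 0.043.
  t   CF        PV=CF/(1+0.043)^t    t·PV
  1         7.50         7.1908         7.1908
  2         7.50         6.8943        13.7887
  3         7.50         6.6101        19.8303
  4         7.50         6.3376        25.3504
  5         7.50         6.0763        30.3815
  6         7.50         5.8258        34.9548
  7         7.50         5.5856        39.0993
  8         7.50         5.3553        42.8427
  9     1,007.50       689.7414     6,207.6724
  Σ                    739.6173     6,421.1109
P = 739.6173; D_Mac = 8.68167 yrs; D_mod = 8.32375 yrs.
DV01 ≈ 8.32375 × 739.6173 × 0.0001 = 0.615639.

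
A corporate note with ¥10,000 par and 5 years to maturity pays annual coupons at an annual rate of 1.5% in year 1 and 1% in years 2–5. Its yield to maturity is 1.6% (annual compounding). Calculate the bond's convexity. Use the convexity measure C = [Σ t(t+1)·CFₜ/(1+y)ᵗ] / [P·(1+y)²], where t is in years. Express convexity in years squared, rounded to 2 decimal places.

With y = 0.016:
  t   CF        PV=CF/(1+0.016)^t    t·PV        t(t+1)·PV
  1       150.00       147.6378       147.6378         295.2756
  2       100.00        96.8752       193.7504         581.2512
  3       100.00        95.3496       286.0488       1,144.1952
  4       100.00        93.8480       375.3921       1,876.9606
  5    10,100.00     9,329.3811    46,646.9055     279,881.4329
  Σ                  9,763.0917    47,649.7346     283,779.1155
P = 9,763.0917.
Convexity = Σ t(t+1)·PV / [P·(1+y)²] = 283,779.1155 / (9,763.0917 × 1.032256) = 28.15825.

28.16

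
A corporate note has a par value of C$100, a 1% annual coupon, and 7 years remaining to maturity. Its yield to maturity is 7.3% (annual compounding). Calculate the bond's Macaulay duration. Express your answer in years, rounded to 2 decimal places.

6.74 years

Periodic yield y = 0.073. Discount each cash flow and weight by its year:
  t   CF        PV=CF/(1+0.073)^t    t·PV
  1         1.00         0.9320         0.9320
  2         1.00         0.8686         1.7371
  3         1.00         0.8095         2.4284
  4         1.00         0.7544         3.0176
  5         1.00         0.7031         3.5154
  6         1.00         0.6552         3.9315
  7       101.00        61.6770       431.7391
  Σ                     66.3997       447.3010
Price P = Σ PV = 66.3997.
Macaulay duration = Σ(t·PV) / P = 447.3010 / 66.3997 = 6.73649 years.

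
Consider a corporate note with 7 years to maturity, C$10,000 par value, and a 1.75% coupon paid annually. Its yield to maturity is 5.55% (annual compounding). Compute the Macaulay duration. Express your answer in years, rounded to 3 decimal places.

6.593 years

Periodic yield y = 0.0555. Discount each cash flow and weight by its year:
  t   CF        PV=CF/(1+0.0555)^t    t·PV
  1       175.00       165.7982       165.7982
  2       175.00       157.0802       314.1605
  3       175.00       148.8207       446.4621
  4       175.00       140.9955       563.9818
  5       175.00       133.5817       667.9083
  6       175.00       126.5577       759.3463
  7    10,175.00     6,971.5084    48,800.5587
  Σ                  7,844.3424    51,718.2159
Price P = Σ PV = 7,844.3424.
Macaulay duration = Σ(t·PV) / P = 51,718.2159 / 7,844.3424 = 6.59306 years.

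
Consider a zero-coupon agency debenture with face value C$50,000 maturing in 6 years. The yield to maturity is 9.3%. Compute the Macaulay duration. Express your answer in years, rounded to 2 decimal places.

A zero-coupon bond has a single cash flow at maturity, so its Macaulay duration equals its maturity: 6 years.

6.00 years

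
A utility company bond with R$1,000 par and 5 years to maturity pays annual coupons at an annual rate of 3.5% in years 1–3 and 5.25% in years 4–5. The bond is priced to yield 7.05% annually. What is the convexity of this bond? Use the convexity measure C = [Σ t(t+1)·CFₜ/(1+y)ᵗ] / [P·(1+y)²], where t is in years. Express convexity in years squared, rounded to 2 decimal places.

23.64

With y = 0.0705:
  t   CF        PV=CF/(1+0.0705)^t    t·PV        t(t+1)·PV
  1        35.00        32.6950        32.6950          65.3900
  2        35.00        30.5418        61.0836         183.2508
  3        35.00        28.5304        85.5912         342.3649
  4        52.50        39.9772       159.9089         799.5444
  5     1,052.50       748.6671     3,743.3355      22,460.0129
  Σ                    880.4115     4,082.6142      23,850.5631
P = 880.4115.
Convexity = Σ t(t+1)·PV / [P·(1+y)²] = 23,850.5631 / (880.4115 × 1.145970) = 23.63957.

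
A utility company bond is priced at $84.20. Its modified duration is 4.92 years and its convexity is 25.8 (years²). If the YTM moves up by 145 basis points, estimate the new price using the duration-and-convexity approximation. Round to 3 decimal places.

Duration effect: -D_mod·Δy = -4.92 × (+0.0145) = -0.071340
Convexity effect: ½·C·(Δy)² = 0.5 × 25.8 × (0.0145)² = +0.002712225
ΔP/P ≈ -0.071340 + 0.002712225 = -0.068627775
New price ≈ 84.20 × (1 - 0.068627775) = 78.421541345.

$78.422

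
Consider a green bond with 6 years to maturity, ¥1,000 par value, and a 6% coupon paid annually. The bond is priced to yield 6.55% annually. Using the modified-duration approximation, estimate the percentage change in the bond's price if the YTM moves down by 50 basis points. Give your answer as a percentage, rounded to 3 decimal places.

+2.440%

Periodic yield y = 0.0655. Modified duration first:
  t   CF        PV=CF/(1+0.0655)^t    t·PV
  1        60.00        56.3116        56.3116
  2        60.00        52.8499       105.6998
  3        60.00        49.6011       148.8032
  4        60.00        46.5519       186.2076
  5        60.00        43.6902       218.4510
  6     1,060.00       724.4112     4,346.4670
  Σ                    973.4158     5,061.9402
P = 973.4158; D_Mac = 5.20018 yrs; D_mod = 5.20018/(1+0.0655) = 4.88051 yrs.
ΔP/P ≈ -D_mod · Δy = -4.88051 × (-0.005) = +0.024403 = +2.4403%.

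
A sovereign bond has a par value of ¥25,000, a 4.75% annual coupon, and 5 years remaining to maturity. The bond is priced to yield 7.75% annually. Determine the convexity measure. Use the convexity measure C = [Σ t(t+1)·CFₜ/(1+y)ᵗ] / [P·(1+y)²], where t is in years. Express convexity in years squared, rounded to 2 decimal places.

With y = 0.0775:
  t   CF        PV=CF/(1+0.0775)^t    t·PV        t(t+1)·PV
  1     1,187.50     1,102.0882     1,102.0882       2,204.1763
  2     1,187.50     1,022.8196     2,045.6393       6,136.9179
  3     1,187.50       949.2526     2,847.7577      11,391.0308
  4     1,187.50       880.9769     3,523.9075      17,619.5373
  5    26,187.50    18,030.4948    90,152.4742     540,914.8455
  Σ                 21,985.6321    99,671.8669     578,266.5078
P = 21,985.6321.
Convexity = Σ t(t+1)·PV / [P·(1+y)²] = 578,266.5078 / (21,985.6321 × 1.161006) = 22.65450.

22.65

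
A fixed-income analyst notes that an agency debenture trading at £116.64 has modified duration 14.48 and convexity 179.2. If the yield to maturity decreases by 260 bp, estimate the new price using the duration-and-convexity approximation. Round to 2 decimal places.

Duration effect: -D_mod·Δy = -14.48 × (-0.026) = +0.376480
Convexity effect: ½·C·(Δy)² = 0.5 × 179.2 × (-0.026)² = +0.0605696
ΔP/P ≈ +0.376480 + 0.0605696 = +0.4370496
New price ≈ 116.64 × (1 + 0.4370496) = 167.617465344.

£167.62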